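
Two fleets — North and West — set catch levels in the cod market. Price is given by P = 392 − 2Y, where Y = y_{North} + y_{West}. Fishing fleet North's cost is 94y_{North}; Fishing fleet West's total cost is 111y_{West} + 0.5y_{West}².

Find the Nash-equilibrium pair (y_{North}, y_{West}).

Fishing fleet North's profit: π = y_{North}(392 − 2(y_{North} + y_{West})) − 94y_{North}.
∂π/∂y_{North} = 298 − 4y_{North} − 2y_{West} = 0, so y_{North} = 74.5 − 0.5y_{West}.
For West: ∂π/∂y_{West} = 281 − 5y_{West} − 2y_{North} = 0 ⇒ y_{West} = 56.2 − 0.4y_{North}.
Substituting the second reaction function into the first: y_{North} = 74.5 − 0.5(56.2 − 0.4y_{North}), which gives 0.8y_{North} = 46.4 ⇒ y_{North} = 58.
Then y_{West} = 56.2 − 0.4·58 = 33.

58, 33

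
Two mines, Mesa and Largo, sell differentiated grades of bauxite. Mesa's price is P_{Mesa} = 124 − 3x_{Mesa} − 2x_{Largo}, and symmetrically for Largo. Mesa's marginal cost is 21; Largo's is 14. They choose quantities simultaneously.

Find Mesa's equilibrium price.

58.3125

Mine Mesa's profit: π = x_{Mesa}(124 − 3x_{Mesa} − 2x_{Largo}) − 21x_{Mesa}.
∂π/∂x_{Mesa} = 103 − 6x_{Mesa} − 2x_{Largo} = 0 ⇒ x_{Mesa} = 103/6 − (1/3)x_{Largo}.
Similarly x_{Largo} = 55/3 − (1/3)x_{Mesa}.
Plugging x_{Largo} into Mesa's best response: x_{Mesa} = 103/6 − (1/3)(55/3 − (1/3)x_{Mesa}) ⇒ (8/9)x_{Mesa} = 199/18, so x_{Mesa} = 12.4375.
Then x_{Largo} = 55/3 − (1/3)·12.4375 = 14.1875.
P_{Mesa} = 124 − 3·12.4375 − 2·14.1875 = 58.3125.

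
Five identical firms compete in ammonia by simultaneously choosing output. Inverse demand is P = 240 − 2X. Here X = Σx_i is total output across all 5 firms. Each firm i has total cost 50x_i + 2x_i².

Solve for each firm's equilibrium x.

11.875

A representative firm's profit is π_i = x_i(240 − 2X) − 50x_i − 2x_i², with X = x_i + Σ_{j≠i} x_j.
First-order condition: 190 − 8x_i − 2Σ_{j≠i} x_j = 0.
In a symmetric equilibrium every firm chooses the same x, so Σ_{j≠i} x_j = 4x. The condition becomes 190 − 16x = 0, giving x = 190/16 = 11.875.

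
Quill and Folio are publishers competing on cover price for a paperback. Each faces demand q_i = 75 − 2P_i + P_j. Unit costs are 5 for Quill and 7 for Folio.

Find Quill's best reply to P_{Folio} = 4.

Quill's profit: π = (P_{Quill} − 5)(75 − 2P_{Quill} + P_{Folio}).
∂π/∂P_{Quill} = 85 − 4P_{Quill} + P_{Folio} = 0 ⇒ P_{Quill} = 21.25 + 0.25P_{Folio}.
At P_{Folio} = 4: P_{Quill} = 21.25 + 0.25·4 = 22.25.

22.25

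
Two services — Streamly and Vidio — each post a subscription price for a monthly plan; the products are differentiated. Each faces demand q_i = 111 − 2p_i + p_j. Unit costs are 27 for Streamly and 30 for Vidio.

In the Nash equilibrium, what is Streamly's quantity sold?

56.8

Streamly's profit: π = (p_{Streamly} − 27)(111 − 2p_{Streamly} + p_{Vidio}).
∂π/∂p_{Streamly} = 165 − 4p_{Streamly} + p_{Vidio} = 0 ⇒ p_{Streamly} = 41.25 + 0.25p_{Vidio}.
Similarly p_{Vidio} = 42.75 + 0.25p_{Streamly}.
Substituting the second reaction function into the first: p_{Streamly} = 41.25 + 0.25(42.75 + 0.25p_{Streamly}), which gives 0.9375p_{Streamly} = 51.9375 ⇒ p_{Streamly} = 55.4.
Then p_{Vidio} = 42.75 + 0.25·55.4 = 56.6.
q_{Streamly} = 111 − 2·55.4 + 56.6 = 56.8.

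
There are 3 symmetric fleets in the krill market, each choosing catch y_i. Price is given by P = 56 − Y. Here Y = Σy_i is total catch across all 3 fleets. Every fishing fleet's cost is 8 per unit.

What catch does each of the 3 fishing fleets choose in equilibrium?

12

A representative fishing fleet's profit is π_i = y_i(56 − Y) − 8y_i, with Y = y_i + Σ_{j≠i} y_j.
First-order condition: 48 − 2y_i − Σ_{j≠i} y_j = 0.
Imposing symmetry (y_j = y for all j) turns Σ_{j≠i} y_j into 2y, so 48 = 4y and y = 12.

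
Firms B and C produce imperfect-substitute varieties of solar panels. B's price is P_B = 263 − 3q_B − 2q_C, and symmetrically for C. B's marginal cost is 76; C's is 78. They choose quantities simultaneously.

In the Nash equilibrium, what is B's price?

Firm B's profit: π = q_B(263 − 3q_B − 2q_C) − 76q_B.
∂π/∂q_B = 187 − 6q_B − 2q_C = 0 ⇒ q_B = 187/6 − (1/3)q_C.
Similarly q_C = 185/6 − (1/3)q_B.
Plugging q_C into B's best response: q_B = 187/6 − (1/3)(185/6 − (1/3)q_B) ⇒ (8/9)q_B = 188/9, so q_B = 23.5.
Then q_C = 185/6 − (1/3)·23.5 = 23.
P_B = 263 − 3·23.5 − 2·23 = 146.5.

146.5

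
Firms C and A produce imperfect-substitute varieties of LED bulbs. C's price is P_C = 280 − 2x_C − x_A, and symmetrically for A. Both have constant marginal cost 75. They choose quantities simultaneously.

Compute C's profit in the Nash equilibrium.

Firm C's profit: π = x_C(280 − 2x_C − x_A) − 75x_C.
∂π/∂x_C = 205 − 4x_C − x_A = 0 ⇒ x_C = 51.25 − 0.25x_A.
The game is symmetric, so in equilibrium x_A = x_C: the reaction function gives 1.25x_C = 51.25, hence x_C = 41.
P_C = 280 − 2·41 − 41 = 157.
Profit = (157 − 75)·41 = 3362.

3362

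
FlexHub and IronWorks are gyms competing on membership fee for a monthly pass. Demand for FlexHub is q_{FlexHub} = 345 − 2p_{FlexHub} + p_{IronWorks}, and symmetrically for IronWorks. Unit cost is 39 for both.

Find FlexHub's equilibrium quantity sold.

FlexHub's profit: π = (p_{FlexHub} − 39)(345 − 2p_{FlexHub} + p_{IronWorks}).
∂π/∂p_{FlexHub} = 423 − 4p_{FlexHub} + p_{IronWorks} = 0 ⇒ p_{FlexHub} = 105.75 + 0.25p_{IronWorks}.
The game is symmetric, so in equilibrium p_{IronWorks} = p_{FlexHub}: the reaction function gives 0.75p_{FlexHub} = 105.75, hence p_{FlexHub} = 141.
q_{FlexHub} = 345 − 2·141 + 141 = 204.

204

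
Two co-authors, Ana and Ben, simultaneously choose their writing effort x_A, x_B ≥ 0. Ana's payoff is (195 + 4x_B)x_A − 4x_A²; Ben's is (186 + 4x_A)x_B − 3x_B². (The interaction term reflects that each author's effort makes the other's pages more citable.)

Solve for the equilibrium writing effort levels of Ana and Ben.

Expanding Ana's payoff: 195x_A + 4x_Bx_A − 4x_A².
∂π/∂x_A = 195 + 4x_B − 8x_A = 0, so x_A = 24.375 + 0.5x_B.
Likewise for Ben: x_B = 31 + (2/3)x_A.
Substituting the second reaction function into the first: x_A = 24.375 + 0.5(31 + (2/3)x_A), which gives (2/3)x_A = 39.875 ⇒ x_A = 59.8125.
Then x_B = 31 + (2/3)·59.8125 = 70.875.

59.8125, 70.875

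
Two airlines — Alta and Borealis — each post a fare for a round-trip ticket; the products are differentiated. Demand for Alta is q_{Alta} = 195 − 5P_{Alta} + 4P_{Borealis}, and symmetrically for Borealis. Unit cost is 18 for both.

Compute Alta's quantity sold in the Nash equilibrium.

147.5

Alta's profit: π = (P_{Alta} − 18)(195 − 5P_{Alta} + 4P_{Borealis}).
∂π/∂P_{Alta} = 285 − 10P_{Alta} + 4P_{Borealis} = 0 ⇒ P_{Alta} = 28.5 + 0.4P_{Borealis}.
By symmetry P_{Borealis} = P_{Alta}; substituting into the reaction function, 0.6P_{Alta} = 28.5 and P_{Alta} = 47.5.
q_{Alta} = 195 − 5·47.5 + 4·47.5 = 147.5.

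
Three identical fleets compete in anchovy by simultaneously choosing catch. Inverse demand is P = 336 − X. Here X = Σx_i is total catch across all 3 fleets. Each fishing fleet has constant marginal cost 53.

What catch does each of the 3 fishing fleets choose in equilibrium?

70.75

A representative fishing fleet's profit is π_i = x_i(336 − X) − 53x_i, with X = x_i + Σ_{j≠i} x_j.
First-order condition: 283 − 2x_i − Σ_{j≠i} x_j = 0.
In a symmetric equilibrium every fishing fleet chooses the same x, so Σ_{j≠i} x_j = 2x. The condition becomes 283 − 4x = 0, giving x = 283/4 = 70.75.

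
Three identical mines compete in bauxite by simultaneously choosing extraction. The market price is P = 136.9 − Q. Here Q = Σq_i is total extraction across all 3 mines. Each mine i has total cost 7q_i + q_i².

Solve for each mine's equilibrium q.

A representative mine's profit is π_i = q_i(136.9 − Q) − 7q_i − q_i², with Q = q_i + Σ_{j≠i} q_j.
First-order condition: 129.9 − 4q_i − Σ_{j≠i} q_j = 0.
With identical mines, set every q_j = q: then 129.9 − 4q − 2q = 0, i.e. q = 129.9/6 = 21.65.

21.65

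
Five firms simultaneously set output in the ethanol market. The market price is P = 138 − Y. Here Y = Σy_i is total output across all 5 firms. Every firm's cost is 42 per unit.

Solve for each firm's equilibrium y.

16

A representative firm's profit is π_i = y_i(138 − Y) − 42y_i, with Y = y_i + Σ_{j≠i} y_j.
First-order condition: 96 − 2y_i − Σ_{j≠i} y_j = 0.
With identical firms, set every y_j = y: then 96 − 2y − 4y = 0, i.e. y = 96/6 = 16.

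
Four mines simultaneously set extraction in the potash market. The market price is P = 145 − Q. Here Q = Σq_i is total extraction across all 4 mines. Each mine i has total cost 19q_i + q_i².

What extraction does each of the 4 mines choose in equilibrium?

A representative mine's profit is π_i = q_i(145 − Q) − 19q_i − q_i², with Q = q_i + Σ_{j≠i} q_j.
First-order condition: 126 − 4q_i − Σ_{j≠i} q_j = 0.
Imposing symmetry (q_j = q for all j) turns Σ_{j≠i} q_j into 3q, so 126 = 7q and q = 18.

18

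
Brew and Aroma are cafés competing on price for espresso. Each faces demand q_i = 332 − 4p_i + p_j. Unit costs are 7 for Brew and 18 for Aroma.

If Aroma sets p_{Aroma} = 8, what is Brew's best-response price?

46

Brew's profit: π = (p_{Brew} − 7)(332 − 4p_{Brew} + p_{Aroma}).
∂π/∂p_{Brew} = 360 − 8p_{Brew} + p_{Aroma} = 0 ⇒ p_{Brew} = 45 + 0.125p_{Aroma}.
At p_{Aroma} = 8: p_{Brew} = 45 + 0.125·8 = 46.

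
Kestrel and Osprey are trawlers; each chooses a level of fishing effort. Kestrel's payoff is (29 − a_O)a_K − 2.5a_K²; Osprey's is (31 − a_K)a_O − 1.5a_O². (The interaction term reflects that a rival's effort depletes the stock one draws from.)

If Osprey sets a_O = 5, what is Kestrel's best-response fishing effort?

4.8

Expanding Kestrel's payoff: 29a_K − a_Oa_K − 2.5a_K².
∂π/∂a_K = 29 − a_O − 5a_K = 0, so a_K = 5.8 − 0.2a_O.
At a_O = 5: a_K = 5.8 − 0.2·5 = 4.8.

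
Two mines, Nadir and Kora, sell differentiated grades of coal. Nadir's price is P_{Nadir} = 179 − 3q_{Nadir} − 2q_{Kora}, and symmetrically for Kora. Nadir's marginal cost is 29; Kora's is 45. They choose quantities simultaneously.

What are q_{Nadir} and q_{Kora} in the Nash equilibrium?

Mine Nadir's profit: π = q_{Nadir}(179 − 3q_{Nadir} − 2q_{Kora}) − 29q_{Nadir}.
∂π/∂q_{Nadir} = 150 − 6q_{Nadir} − 2q_{Kora} = 0 ⇒ q_{Nadir} = 25 − (1/3)q_{Kora}.
Similarly q_{Kora} = 67/3 − (1/3)q_{Nadir}.
Substituting the second reaction function into the first: q_{Nadir} = 25 − (1/3)(67/3 − (1/3)q_{Nadir}), which gives (8/9)q_{Nadir} = 158/9 ⇒ q_{Nadir} = 19.75.
Then q_{Kora} = 67/3 − (1/3)·19.75 = 15.75.

19.75, 15.75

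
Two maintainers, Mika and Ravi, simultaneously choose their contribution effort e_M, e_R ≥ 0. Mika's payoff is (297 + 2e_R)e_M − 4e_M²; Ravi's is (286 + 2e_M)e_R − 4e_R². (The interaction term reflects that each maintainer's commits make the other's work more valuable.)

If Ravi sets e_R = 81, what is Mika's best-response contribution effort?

Expanding Mika's payoff: 297e_M + 2e_Re_M − 4e_M².
∂π/∂e_M = 297 + 2e_R − 8e_M = 0, so e_M = 37.125 + 0.25e_R.
At e_R = 81: e_M = 37.125 + 0.25·81 = 57.375.

57.375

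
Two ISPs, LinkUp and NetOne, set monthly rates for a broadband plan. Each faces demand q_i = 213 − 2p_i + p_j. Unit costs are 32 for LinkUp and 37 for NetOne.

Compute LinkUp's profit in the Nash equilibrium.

LinkUp's profit: π = (p_{LinkUp} − 32)(213 − 2p_{LinkUp} + p_{NetOne}).
∂π/∂p_{LinkUp} = 277 − 4p_{LinkUp} + p_{NetOne} = 0 ⇒ p_{LinkUp} = 69.25 + 0.25p_{NetOne}.
Similarly p_{NetOne} = 71.75 + 0.25p_{LinkUp}.
Plugging p_{NetOne} into LinkUp's best response: p_{LinkUp} = 69.25 + 0.25(71.75 + 0.25p_{LinkUp}) ⇒ 0.9375p_{LinkUp} = 87.1875, so p_{LinkUp} = 93.
Then p_{NetOne} = 71.75 + 0.25·93 = 95.
q_{LinkUp} = 213 − 2·93 + 95 = 122.
Profit = (93 − 32)·122 = 7442.

7442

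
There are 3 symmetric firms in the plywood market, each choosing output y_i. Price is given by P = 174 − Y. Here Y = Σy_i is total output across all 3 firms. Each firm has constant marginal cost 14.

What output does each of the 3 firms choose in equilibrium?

40

A representative firm's profit is π_i = y_i(174 − Y) − 14y_i, with Y = y_i + Σ_{j≠i} y_j.
First-order condition: 160 − 2y_i − Σ_{j≠i} y_j = 0.
Imposing symmetry (y_j = y for all j) turns Σ_{j≠i} y_j into 2y, so 160 = 4y and y = 40.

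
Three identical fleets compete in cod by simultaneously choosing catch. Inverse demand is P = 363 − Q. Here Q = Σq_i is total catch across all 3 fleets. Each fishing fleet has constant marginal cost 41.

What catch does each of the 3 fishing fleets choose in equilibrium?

A representative fishing fleet's profit is π_i = q_i(363 − Q) − 41q_i, with Q = q_i + Σ_{j≠i} q_j.
First-order condition: 322 − 2q_i − Σ_{j≠i} q_j = 0.
In a symmetric equilibrium every fishing fleet chooses the same q, so Σ_{j≠i} q_j = 2q. The condition becomes 322 − 4q = 0, giving q = 322/4 = 80.5.

80.5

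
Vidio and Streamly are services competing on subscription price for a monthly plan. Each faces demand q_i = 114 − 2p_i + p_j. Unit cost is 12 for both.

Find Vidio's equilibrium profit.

2312

Vidio's profit: π = (p_{Vidio} − 12)(114 − 2p_{Vidio} + p_{Streamly}).
∂π/∂p_{Vidio} = 138 − 4p_{Vidio} + p_{Streamly} = 0 ⇒ p_{Vidio} = 34.5 + 0.25p_{Streamly}.
By symmetry p_{Streamly} = p_{Vidio}; substituting into the reaction function, 0.75p_{Vidio} = 34.5 and p_{Vidio} = 46.
q_{Vidio} = 114 − 2·46 + 46 = 68.
Profit = (46 − 12)·68 = 2312.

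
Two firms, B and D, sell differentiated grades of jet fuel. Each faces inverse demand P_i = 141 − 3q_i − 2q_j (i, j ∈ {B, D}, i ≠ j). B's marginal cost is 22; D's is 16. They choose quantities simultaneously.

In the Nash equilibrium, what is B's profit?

630.75

Firm B's profit: π = q_B(141 − 3q_B − 2q_D) − 22q_B.
∂π/∂q_B = 119 − 6q_B − 2q_D = 0 ⇒ q_B = 119/6 − (1/3)q_D.
Similarly q_D = 125/6 − (1/3)q_B.
Plugging q_D into B's best response: q_B = 119/6 − (1/3)(125/6 − (1/3)q_B) ⇒ (8/9)q_B = 116/9, so q_B = 14.5.
Then q_D = 125/6 − (1/3)·14.5 = 16.
P_B = 141 − 3·14.5 − 2·16 = 65.5.
Profit = (65.5 − 22)·14.5 = 630.75.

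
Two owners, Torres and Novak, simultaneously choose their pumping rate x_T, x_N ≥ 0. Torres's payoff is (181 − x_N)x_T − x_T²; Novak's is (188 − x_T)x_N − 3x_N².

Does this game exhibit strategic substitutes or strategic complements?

Expanding Torres's payoff: 181x_T − x_Nx_T − x_T².
∂π/∂x_T = 181 − x_N − 2x_T = 0, so x_T = 90.5 − 0.5x_N.
The best-response slope dx_T/dx_N = −0.5 < 0: the reaction function is downward-sloping, so the choices are strategic substitutes.

strategic substitutes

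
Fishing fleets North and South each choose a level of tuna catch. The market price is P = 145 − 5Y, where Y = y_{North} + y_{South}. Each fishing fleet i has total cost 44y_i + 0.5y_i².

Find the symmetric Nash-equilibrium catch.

Fishing fleet North's profit: π = y_{North}(145 − 5(y_{North} + y_{South})) − 44y_{North} − 0.5y_{North}².
∂π/∂y_{North} = 101 − 11y_{North} − 5y_{South} = 0, so y_{North} = 101/11 − (5/11)y_{South}.
By symmetry y_{South} = y_{North}; substituting into the reaction function, (16/11)y_{North} = 101/11 and y_{North} = 6.3125.

6.3125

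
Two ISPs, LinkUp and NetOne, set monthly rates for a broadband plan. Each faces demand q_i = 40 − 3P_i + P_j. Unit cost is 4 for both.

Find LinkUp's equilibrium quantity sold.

19.2

LinkUp's profit: π = (P_{LinkUp} − 4)(40 − 3P_{LinkUp} + P_{NetOne}).
∂π/∂P_{LinkUp} = 52 − 6P_{LinkUp} + P_{NetOne} = 0 ⇒ P_{LinkUp} = 26/3 + (1/6)P_{NetOne}.
The game is symmetric, so in equilibrium P_{NetOne} = P_{LinkUp}: the reaction function gives (5/6)P_{LinkUp} = 26/3, hence P_{LinkUp} = 10.4.
q_{LinkUp} = 40 − 3·10.4 + 10.4 = 19.2.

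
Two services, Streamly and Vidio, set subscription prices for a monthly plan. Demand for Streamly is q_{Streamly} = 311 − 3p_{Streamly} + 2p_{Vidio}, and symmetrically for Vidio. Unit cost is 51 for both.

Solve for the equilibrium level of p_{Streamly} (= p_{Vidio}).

116

Streamly's profit: π = (p_{Streamly} − 51)(311 − 3p_{Streamly} + 2p_{Vidio}).
∂π/∂p_{Streamly} = 464 − 6p_{Streamly} + 2p_{Vidio} = 0 ⇒ p_{Streamly} = 232/3 + (1/3)p_{Vidio}.
The game is symmetric, so in equilibrium p_{Vidio} = p_{Streamly}: the reaction function gives (2/3)p_{Streamly} = 232/3, hence p_{Streamly} = 116.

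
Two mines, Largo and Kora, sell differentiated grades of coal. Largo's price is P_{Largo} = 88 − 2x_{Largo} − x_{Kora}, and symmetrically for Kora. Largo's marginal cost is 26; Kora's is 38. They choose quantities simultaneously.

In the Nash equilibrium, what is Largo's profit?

Mine Largo's profit: π = x_{Largo}(88 − 2x_{Largo} − x_{Kora}) − 26x_{Largo}.
∂π/∂x_{Largo} = 62 − 4x_{Largo} − x_{Kora} = 0 ⇒ x_{Largo} = 15.5 − 0.25x_{Kora}.
Similarly x_{Kora} = 12.5 − 0.25x_{Largo}.
Plugging x_{Kora} into Largo's best response: x_{Largo} = 15.5 − 0.25(12.5 − 0.25x_{Largo}) ⇒ 0.9375x_{Largo} = 12.375, so x_{Largo} = 13.2.
Then x_{Kora} = 12.5 − 0.25·13.2 = 9.2.
P_{Largo} = 88 − 2·13.2 − 9.2 = 52.4.
Profit = (52.4 − 26)·13.2 = 348.48.

348.48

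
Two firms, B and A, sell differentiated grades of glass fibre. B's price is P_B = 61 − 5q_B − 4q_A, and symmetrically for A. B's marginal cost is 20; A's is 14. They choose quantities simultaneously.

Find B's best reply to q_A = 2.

3.3

Firm B's profit: π = q_B(61 − 5q_B − 4q_A) − 20q_B.
∂π/∂q_B = 41 − 10q_B − 4q_A = 0 ⇒ q_B = 4.1 − 0.4q_A.
At q_A = 2: q_B = 4.1 − 0.4·2 = 3.3.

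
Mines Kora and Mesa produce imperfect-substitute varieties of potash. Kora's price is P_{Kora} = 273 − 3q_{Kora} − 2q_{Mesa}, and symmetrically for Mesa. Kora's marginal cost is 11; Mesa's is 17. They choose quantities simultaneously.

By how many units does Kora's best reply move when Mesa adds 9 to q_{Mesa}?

Mine Kora's profit: π = q_{Kora}(273 − 3q_{Kora} − 2q_{Mesa}) − 11q_{Kora}.
∂π/∂q_{Kora} = 262 − 6q_{Kora} − 2q_{Mesa} = 0 ⇒ q_{Kora} = 131/3 − (1/3)q_{Mesa}.
The reaction-function slope is −1/3, so a 9-unit rise in q_{Mesa} moves q_{Kora} by −1/3 × 9 = −3. Kora's best response falls — the actions are strategic substitutes.

-3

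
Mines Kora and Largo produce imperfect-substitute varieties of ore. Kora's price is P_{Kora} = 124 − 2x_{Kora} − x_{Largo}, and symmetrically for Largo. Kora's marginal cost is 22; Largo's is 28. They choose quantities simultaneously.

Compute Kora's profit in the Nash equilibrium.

Mine Kora's profit: π = x_{Kora}(124 − 2x_{Kora} − x_{Largo}) − 22x_{Kora}.
∂π/∂x_{Kora} = 102 − 4x_{Kora} − x_{Largo} = 0 ⇒ x_{Kora} = 25.5 − 0.25x_{Largo}.
Similarly x_{Largo} = 24 − 0.25x_{Kora}.
Plugging x_{Largo} into Kora's best response: x_{Kora} = 25.5 − 0.25(24 − 0.25x_{Kora}) ⇒ 0.9375x_{Kora} = 19.5, so x_{Kora} = 20.8.
Then x_{Largo} = 24 − 0.25·20.8 = 18.8.
P_{Kora} = 124 − 2·20.8 − 18.8 = 63.6.
Profit = (63.6 − 22)·20.8 = 865.28.

865.28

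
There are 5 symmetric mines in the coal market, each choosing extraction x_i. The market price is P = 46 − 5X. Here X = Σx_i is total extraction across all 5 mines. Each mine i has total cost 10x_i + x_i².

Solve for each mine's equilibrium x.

A representative mine's profit is π_i = x_i(46 − 5X) − 10x_i − x_i², with X = x_i + Σ_{j≠i} x_j.
First-order condition: 36 − 12x_i − 5Σ_{j≠i} x_j = 0.
In a symmetric equilibrium every mine chooses the same x, so Σ_{j≠i} x_j = 4x. The condition becomes 36 − 32x = 0, giving x = 36/32 = 1.125.

1.125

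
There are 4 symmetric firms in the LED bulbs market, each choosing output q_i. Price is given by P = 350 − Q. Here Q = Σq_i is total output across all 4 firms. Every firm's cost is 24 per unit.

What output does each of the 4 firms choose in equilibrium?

65.2

A representative firm's profit is π_i = q_i(350 − Q) − 24q_i, with Q = q_i + Σ_{j≠i} q_j.
First-order condition: 326 − 2q_i − Σ_{j≠i} q_j = 0.
With identical firms, set every q_j = q: then 326 − 2q − 3q = 0, i.e. q = 326/5 = 65.2.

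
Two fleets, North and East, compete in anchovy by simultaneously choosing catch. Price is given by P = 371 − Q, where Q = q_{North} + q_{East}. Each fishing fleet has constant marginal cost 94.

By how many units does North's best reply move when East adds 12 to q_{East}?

Fishing fleet North's profit: π = q_{North}(371 − (q_{North} + q_{East})) − 94q_{North}.
∂π/∂q_{North} = 277 − 2q_{North} − q_{East} = 0, so q_{North} = 138.5 − 0.5q_{East}.
The reaction-function slope is −0.5, so a 12-unit rise in q_{East} moves q_{North} by −0.5 × 12 = −6. North's best response falls — the actions are strategic substitutes.

-6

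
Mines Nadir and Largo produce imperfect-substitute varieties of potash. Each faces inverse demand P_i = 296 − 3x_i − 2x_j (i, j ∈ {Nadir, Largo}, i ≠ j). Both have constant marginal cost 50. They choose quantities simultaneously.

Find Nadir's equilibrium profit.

Mine Nadir's profit: π = x_{Nadir}(296 − 3x_{Nadir} − 2x_{Largo}) − 50x_{Nadir}.
∂π/∂x_{Nadir} = 246 − 6x_{Nadir} − 2x_{Largo} = 0 ⇒ x_{Nadir} = 41 − (1/3)x_{Largo}.
By symmetry x_{Largo} = x_{Nadir}; substituting into the reaction function, (4/3)x_{Nadir} = 41 and x_{Nadir} = 30.75.
P_{Nadir} = 296 − 3·30.75 − 2·30.75 = 142.25.
Profit = (142.25 − 50)·30.75 = 2836.6875.

2836.6875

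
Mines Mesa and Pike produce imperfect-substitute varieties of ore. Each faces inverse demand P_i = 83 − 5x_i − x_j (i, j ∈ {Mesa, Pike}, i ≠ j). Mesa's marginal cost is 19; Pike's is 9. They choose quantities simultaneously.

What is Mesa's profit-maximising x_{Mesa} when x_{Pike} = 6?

Mine Mesa's profit: π = x_{Mesa}(83 − 5x_{Mesa} − x_{Pike}) − 19x_{Mesa}.
∂π/∂x_{Mesa} = 64 − 10x_{Mesa} − x_{Pike} = 0 ⇒ x_{Mesa} = 6.4 − 0.1x_{Pike}.
At x_{Pike} = 6: x_{Mesa} = 6.4 − 0.1·6 = 5.8.

5.8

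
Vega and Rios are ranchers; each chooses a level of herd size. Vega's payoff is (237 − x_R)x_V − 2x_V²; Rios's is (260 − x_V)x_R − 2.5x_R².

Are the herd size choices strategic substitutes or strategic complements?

Expanding Vega's payoff: 237x_V − x_Rx_V − 2x_V².
∂π/∂x_V = 237 − x_R − 4x_V = 0, so x_V = 59.25 − 0.25x_R.
The best-response slope dx_V/dx_R = −0.25 < 0: the reaction function is downward-sloping, so the choices are strategic substitutes.

strategic substitutes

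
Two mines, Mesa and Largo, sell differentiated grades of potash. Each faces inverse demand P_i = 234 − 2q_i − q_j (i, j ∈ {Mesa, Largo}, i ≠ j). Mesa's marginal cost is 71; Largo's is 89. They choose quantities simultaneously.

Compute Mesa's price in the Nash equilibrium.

Mine Mesa's profit: π = q_{Mesa}(234 − 2q_{Mesa} − q_{Largo}) − 71q_{Mesa}.
∂π/∂q_{Mesa} = 163 − 4q_{Mesa} − q_{Largo} = 0 ⇒ q_{Mesa} = 40.75 − 0.25q_{Largo}.
Similarly q_{Largo} = 36.25 − 0.25q_{Mesa}.
Solving the two reaction functions simultaneously: (1 − (−0.25)(−0.25))q_{Mesa} = 40.75 − 0.25·36.25, so 0.9375q_{Mesa} = 31.6875 and q_{Mesa} = 33.8.
Then q_{Largo} = 36.25 − 0.25·33.8 = 27.8.
P_{Mesa} = 234 − 2·33.8 − 27.8 = 138.6.

138.6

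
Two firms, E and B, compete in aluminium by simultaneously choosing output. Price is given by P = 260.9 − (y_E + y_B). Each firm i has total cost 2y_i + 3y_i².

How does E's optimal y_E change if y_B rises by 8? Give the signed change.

-1

Firm E's profit: π = y_E(260.9 − (y_E + y_B)) − 2y_E − 3y_E².
∂π/∂y_E = 258.9 − 8y_E − y_B = 0, so y_E = 32.3625 − 0.125y_B.
The reaction-function slope is −0.125, so an 8-unit rise in y_B moves y_E by −0.125 × 8 = −1. E's best response falls — the actions are strategic substitutes.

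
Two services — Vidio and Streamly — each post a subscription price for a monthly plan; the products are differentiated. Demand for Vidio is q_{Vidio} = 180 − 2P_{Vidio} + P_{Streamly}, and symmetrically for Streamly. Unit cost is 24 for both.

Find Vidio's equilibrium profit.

Vidio's profit: π = (P_{Vidio} − 24)(180 − 2P_{Vidio} + P_{Streamly}).
∂π/∂P_{Vidio} = 228 − 4P_{Vidio} + P_{Streamly} = 0 ⇒ P_{Vidio} = 57 + 0.25P_{Streamly}.
By symmetry P_{Streamly} = P_{Vidio}; substituting into the reaction function, 0.75P_{Vidio} = 57 and P_{Vidio} = 76.
q_{Vidio} = 180 − 2·76 + 76 = 104.
Profit = (76 − 24)·104 = 5408.

5408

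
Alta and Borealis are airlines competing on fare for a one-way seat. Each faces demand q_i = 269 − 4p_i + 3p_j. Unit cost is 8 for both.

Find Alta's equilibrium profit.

10899.36

Alta's profit: π = (p_{Alta} − 8)(269 − 4p_{Alta} + 3p_{Borealis}).
∂π/∂p_{Alta} = 301 − 8p_{Alta} + 3p_{Borealis} = 0 ⇒ p_{Alta} = 37.625 + 0.375p_{Borealis}.
By symmetry p_{Borealis} = p_{Alta}; substituting into the reaction function, 0.625p_{Alta} = 37.625 and p_{Alta} = 60.2.
q_{Alta} = 269 − 4·60.2 + 3·60.2 = 208.8.
Profit = (60.2 − 8)·208.8 = 10899.36.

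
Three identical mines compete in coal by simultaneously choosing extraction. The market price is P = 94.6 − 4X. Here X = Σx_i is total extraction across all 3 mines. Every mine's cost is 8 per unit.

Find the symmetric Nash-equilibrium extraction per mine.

A representative mine's profit is π_i = x_i(94.6 − 4X) − 8x_i, with X = x_i + Σ_{j≠i} x_j.
First-order condition: 86.6 − 8x_i − 4Σ_{j≠i} x_j = 0.
With identical mines, set every x_j = x: then 86.6 − 8x − 8x = 0, i.e. x = 86.6/16 = 5.4125.

5.4125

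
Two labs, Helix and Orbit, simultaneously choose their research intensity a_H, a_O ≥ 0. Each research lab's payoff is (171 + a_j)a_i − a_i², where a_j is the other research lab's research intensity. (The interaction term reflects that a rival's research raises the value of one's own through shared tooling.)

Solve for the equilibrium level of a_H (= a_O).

Helix's payoff is (171 + a_O)a_H − a_H².
∂π/∂a_H = 171 + a_O − 2a_H = 0, so a_H = 85.5 + 0.5a_O.
Setting a_H = a_O in the reaction function: a_H = 85.5 + 0.5a_H, so a_H = 85.5 / 0.5 = 171.

171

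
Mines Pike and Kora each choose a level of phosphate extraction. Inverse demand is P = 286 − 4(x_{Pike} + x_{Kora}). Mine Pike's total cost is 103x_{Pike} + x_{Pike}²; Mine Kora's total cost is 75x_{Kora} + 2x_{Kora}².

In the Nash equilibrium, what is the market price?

Mine Pike's profit: π = x_{Pike}(286 − 4(x_{Pike} + x_{Kora})) − 103x_{Pike} − x_{Pike}².
∂π/∂x_{Pike} = 183 − 10x_{Pike} − 4x_{Kora} = 0, so x_{Pike} = 18.3 − 0.4x_{Kora}.
For Kora: ∂π/∂x_{Kora} = 211 − 12x_{Kora} − 4x_{Pike} = 0 ⇒ x_{Kora} = 211/12 − (1/3)x_{Pike}.
Substituting the second reaction function into the first: x_{Pike} = 18.3 − 0.4(211/12 − (1/3)x_{Pike}), which gives (13/15)x_{Pike} = 169/15 ⇒ x_{Pike} = 13.
Then x_{Kora} = 211/12 − (1/3)·13 = 13.25.
Equilibrium price: P = 286 − 4·26.25 = 181.

181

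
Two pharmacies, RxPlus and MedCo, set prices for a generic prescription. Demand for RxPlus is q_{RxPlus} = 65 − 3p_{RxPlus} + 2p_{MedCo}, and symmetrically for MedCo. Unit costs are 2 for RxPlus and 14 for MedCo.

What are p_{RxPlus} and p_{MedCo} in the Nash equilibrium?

20, 24.5

RxPlus's profit: π = (p_{RxPlus} − 2)(65 − 3p_{RxPlus} + 2p_{MedCo}).
∂π/∂p_{RxPlus} = 71 − 6p_{RxPlus} + 2p_{MedCo} = 0 ⇒ p_{RxPlus} = 71/6 + (1/3)p_{MedCo}.
Similarly p_{MedCo} = 107/6 + (1/3)p_{RxPlus}.
Plugging p_{MedCo} into RxPlus's best response: p_{RxPlus} = 71/6 + (1/3)(107/6 + (1/3)p_{RxPlus}) ⇒ (8/9)p_{RxPlus} = 160/9, so p_{RxPlus} = 20.
Then p_{MedCo} = 107/6 + (1/3)·20 = 24.5.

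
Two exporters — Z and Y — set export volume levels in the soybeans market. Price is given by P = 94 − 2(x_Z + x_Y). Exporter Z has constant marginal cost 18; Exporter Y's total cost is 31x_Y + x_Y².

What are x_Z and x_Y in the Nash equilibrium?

16.5, 5

Exporter Z's profit: π = x_Z(94 − 2(x_Z + x_Y)) − 18x_Z.
∂π/∂x_Z = 76 − 4x_Z − 2x_Y = 0, so x_Z = 19 − 0.5x_Y.
For Y: ∂π/∂x_Y = 63 − 6x_Y − 2x_Z = 0 ⇒ x_Y = 10.5 − (1/3)x_Z.
Plugging x_Y into Z's best response: x_Z = 19 − 0.5(10.5 − (1/3)x_Z) ⇒ (5/6)x_Z = 13.75, so x_Z = 16.5.
Then x_Y = 10.5 − (1/3)·16.5 = 5.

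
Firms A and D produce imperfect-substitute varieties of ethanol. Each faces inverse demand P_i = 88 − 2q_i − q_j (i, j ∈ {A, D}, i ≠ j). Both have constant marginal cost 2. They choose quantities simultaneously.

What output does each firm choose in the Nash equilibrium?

17.2

Firm A's profit: π = q_A(88 − 2q_A − q_D) − 2q_A.
∂π/∂q_A = 86 − 4q_A − q_D = 0 ⇒ q_A = 21.5 − 0.25q_D.
By symmetry q_D = q_A; substituting into the reaction function, 1.25q_A = 21.5 and q_A = 17.2.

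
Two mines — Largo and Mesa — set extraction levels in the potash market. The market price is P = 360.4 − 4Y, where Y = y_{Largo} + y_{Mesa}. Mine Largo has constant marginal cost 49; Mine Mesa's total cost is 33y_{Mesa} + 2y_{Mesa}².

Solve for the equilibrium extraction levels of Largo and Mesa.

Mine Largo's profit: π = y_{Largo}(360.4 − 4(y_{Largo} + y_{Mesa})) − 49y_{Largo}.
∂π/∂y_{Largo} = 311.4 − 8y_{Largo} − 4y_{Mesa} = 0, so y_{Largo} = 38.925 − 0.5y_{Mesa}.
For Mesa: ∂π/∂y_{Mesa} = 327.4 − 12y_{Mesa} − 4y_{Largo} = 0 ⇒ y_{Mesa} = 1637/60 − (1/3)y_{Largo}.
Plugging y_{Mesa} into Largo's best response: y_{Largo} = 38.925 − 0.5(1637/60 − (1/3)y_{Largo}) ⇒ (5/6)y_{Largo} = 1517/60, so y_{Largo} = 30.34.
Then y_{Mesa} = 1637/60 − (1/3)·30.34 = 17.17.

30.34, 17.17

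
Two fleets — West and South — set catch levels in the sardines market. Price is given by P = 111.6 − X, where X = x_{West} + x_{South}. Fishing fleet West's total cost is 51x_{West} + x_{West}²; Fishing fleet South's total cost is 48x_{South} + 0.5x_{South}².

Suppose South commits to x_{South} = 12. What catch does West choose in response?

12.15

Fishing fleet West's profit: π = x_{West}(111.6 − (x_{West} + x_{South})) − 51x_{West} − x_{West}².
∂π/∂x_{West} = 60.6 − 4x_{West} − x_{South} = 0, so x_{West} = 15.15 − 0.25x_{South}.
At x_{South} = 12: x_{West} = 15.15 − 0.25·12 = 12.15.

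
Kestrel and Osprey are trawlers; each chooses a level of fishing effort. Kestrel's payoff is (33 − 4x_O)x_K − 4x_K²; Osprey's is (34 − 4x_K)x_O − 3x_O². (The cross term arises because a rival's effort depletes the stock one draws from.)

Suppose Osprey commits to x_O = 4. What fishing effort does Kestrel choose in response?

2.125

Expanding Kestrel's payoff: 33x_K − 4x_Ox_K − 4x_K².
∂π/∂x_K = 33 − 4x_O − 8x_K = 0, so x_K = 4.125 − 0.5x_O.
At x_O = 4: x_K = 4.125 − 0.5·4 = 2.125.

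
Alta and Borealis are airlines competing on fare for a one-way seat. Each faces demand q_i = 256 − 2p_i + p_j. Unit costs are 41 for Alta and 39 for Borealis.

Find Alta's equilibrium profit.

Alta's profit: π = (p_{Alta} − 41)(256 − 2p_{Alta} + p_{Borealis}).
∂π/∂p_{Alta} = 338 − 4p_{Alta} + p_{Borealis} = 0 ⇒ p_{Alta} = 84.5 + 0.25p_{Borealis}.
Similarly p_{Borealis} = 83.5 + 0.25p_{Alta}.
Plugging p_{Borealis} into Alta's best response: p_{Alta} = 84.5 + 0.25(83.5 + 0.25p_{Alta}) ⇒ 0.9375p_{Alta} = 105.375, so p_{Alta} = 112.4.
Then p_{Borealis} = 83.5 + 0.25·112.4 = 111.6.
q_{Alta} = 256 − 2·112.4 + 111.6 = 142.8.
Profit = (112.4 − 41)·142.8 = 10195.92.

10195.92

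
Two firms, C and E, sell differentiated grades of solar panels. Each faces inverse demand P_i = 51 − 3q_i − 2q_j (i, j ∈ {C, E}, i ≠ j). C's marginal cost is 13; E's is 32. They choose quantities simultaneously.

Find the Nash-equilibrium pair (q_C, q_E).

Firm C's profit: π = q_C(51 − 3q_C − 2q_E) − 13q_C.
∂π/∂q_C = 38 − 6q_C − 2q_E = 0 ⇒ q_C = 19/3 − (1/3)q_E.
Similarly q_E = 19/6 − (1/3)q_C.
Substituting the second reaction function into the first: q_C = 19/3 − (1/3)(19/6 − (1/3)q_C), which gives (8/9)q_C = 95/18 ⇒ q_C = 5.9375.
Then q_E = 19/6 − (1/3)·5.9375 = 1.1875.

5.9375, 1.1875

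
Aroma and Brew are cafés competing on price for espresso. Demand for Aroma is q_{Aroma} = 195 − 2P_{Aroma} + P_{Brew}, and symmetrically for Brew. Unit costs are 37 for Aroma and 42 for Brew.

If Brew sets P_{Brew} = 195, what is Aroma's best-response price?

116

Aroma's profit: π = (P_{Aroma} − 37)(195 − 2P_{Aroma} + P_{Brew}).
∂π/∂P_{Aroma} = 269 − 4P_{Aroma} + P_{Brew} = 0 ⇒ P_{Aroma} = 67.25 + 0.25P_{Brew}.
At P_{Brew} = 195: P_{Aroma} = 67.25 + 0.25·195 = 116.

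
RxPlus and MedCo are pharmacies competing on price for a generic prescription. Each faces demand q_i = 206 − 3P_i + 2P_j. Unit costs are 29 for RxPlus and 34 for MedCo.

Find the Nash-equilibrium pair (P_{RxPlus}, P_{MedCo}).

RxPlus's profit: π = (P_{RxPlus} − 29)(206 − 3P_{RxPlus} + 2P_{MedCo}).
∂π/∂P_{RxPlus} = 293 − 6P_{RxPlus} + 2P_{MedCo} = 0 ⇒ P_{RxPlus} = 293/6 + (1/3)P_{MedCo}.
Similarly P_{MedCo} = 154/3 + (1/3)P_{RxPlus}.
Plugging P_{MedCo} into RxPlus's best response: P_{RxPlus} = 293/6 + (1/3)(154/3 + (1/3)P_{RxPlus}) ⇒ (8/9)P_{RxPlus} = 1187/18, so P_{RxPlus} = 74.1875.
Then P_{MedCo} = 154/3 + (1/3)·74.1875 = 76.0625.

74.1875, 76.0625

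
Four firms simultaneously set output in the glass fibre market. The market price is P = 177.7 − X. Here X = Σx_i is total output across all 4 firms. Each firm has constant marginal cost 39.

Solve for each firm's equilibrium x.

A representative firm's profit is π_i = x_i(177.7 − X) − 39x_i, with X = x_i + Σ_{j≠i} x_j.
First-order condition: 138.7 − 2x_i − Σ_{j≠i} x_j = 0.
With identical firms, set every x_j = x: then 138.7 − 2x − 3x = 0, i.e. x = 138.7/5 = 27.74.

27.74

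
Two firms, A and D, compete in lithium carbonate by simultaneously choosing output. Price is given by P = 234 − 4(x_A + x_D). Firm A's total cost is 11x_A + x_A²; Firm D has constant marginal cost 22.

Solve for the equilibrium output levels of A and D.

14.625, 19.1875

Firm A's profit: π = x_A(234 − 4(x_A + x_D)) − 11x_A − x_A².
∂π/∂x_A = 223 − 10x_A − 4x_D = 0, so x_A = 22.3 − 0.4x_D.
For D: ∂π/∂x_D = 212 − 8x_D − 4x_A = 0 ⇒ x_D = 26.5 − 0.5x_A.
Plugging x_D into A's best response: x_A = 22.3 − 0.4(26.5 − 0.5x_A) ⇒ 0.8x_A = 11.7, so x_A = 14.625.
Then x_D = 26.5 − 0.5·14.625 = 19.1875.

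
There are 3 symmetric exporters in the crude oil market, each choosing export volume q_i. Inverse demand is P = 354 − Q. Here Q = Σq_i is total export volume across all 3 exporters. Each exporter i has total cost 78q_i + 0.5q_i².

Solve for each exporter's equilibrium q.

55.2

A representative exporter's profit is π_i = q_i(354 − Q) − 78q_i − 0.5q_i², with Q = q_i + Σ_{j≠i} q_j.
First-order condition: 276 − 3q_i − Σ_{j≠i} q_j = 0.
Imposing symmetry (q_j = q for all j) turns Σ_{j≠i} q_j into 2q, so 276 = 5q and q = 55.2.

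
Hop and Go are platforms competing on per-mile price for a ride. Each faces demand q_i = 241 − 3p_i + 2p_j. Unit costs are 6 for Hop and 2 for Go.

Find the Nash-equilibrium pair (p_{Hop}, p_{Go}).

Hop's profit: π = (p_{Hop} − 6)(241 − 3p_{Hop} + 2p_{Go}).
∂π/∂p_{Hop} = 259 − 6p_{Hop} + 2p_{Go} = 0 ⇒ p_{Hop} = 259/6 + (1/3)p_{Go}.
Similarly p_{Go} = 247/6 + (1/3)p_{Hop}.
Substituting the second reaction function into the first: p_{Hop} = 259/6 + (1/3)(247/6 + (1/3)p_{Hop}), which gives (8/9)p_{Hop} = 512/9 ⇒ p_{Hop} = 64.
Then p_{Go} = 247/6 + (1/3)·64 = 62.5.

64, 62.5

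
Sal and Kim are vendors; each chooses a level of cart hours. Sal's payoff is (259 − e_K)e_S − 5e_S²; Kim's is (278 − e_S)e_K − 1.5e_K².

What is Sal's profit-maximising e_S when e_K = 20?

Expanding Sal's payoff: 259e_S − e_Ke_S − 5e_S².
∂π/∂e_S = 259 − e_K − 10e_S = 0, so e_S = 25.9 − 0.1e_K.
At e_K = 20: e_S = 25.9 − 0.1·20 = 23.9.

23.9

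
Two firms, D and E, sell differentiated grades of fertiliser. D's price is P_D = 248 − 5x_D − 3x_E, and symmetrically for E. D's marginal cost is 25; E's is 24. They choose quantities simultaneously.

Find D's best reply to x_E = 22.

Firm D's profit: π = x_D(248 − 5x_D − 3x_E) − 25x_D.
∂π/∂x_D = 223 − 10x_D − 3x_E = 0 ⇒ x_D = 22.3 − 0.3x_E.
At x_E = 22: x_D = 22.3 − 0.3·22 = 15.7.

15.7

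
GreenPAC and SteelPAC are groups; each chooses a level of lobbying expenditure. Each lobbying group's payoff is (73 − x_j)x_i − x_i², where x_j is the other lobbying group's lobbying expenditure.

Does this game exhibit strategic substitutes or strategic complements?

strategic substitutes

GreenPAC's payoff is (73 − x_S)x_G − x_G².
∂π/∂x_G = 73 − x_S − 2x_G = 0, so x_G = 36.5 − 0.5x_S.
The best-response slope dx_G/dx_S = −0.5 < 0: the reaction function is downward-sloping, so the choices are strategic substitutes.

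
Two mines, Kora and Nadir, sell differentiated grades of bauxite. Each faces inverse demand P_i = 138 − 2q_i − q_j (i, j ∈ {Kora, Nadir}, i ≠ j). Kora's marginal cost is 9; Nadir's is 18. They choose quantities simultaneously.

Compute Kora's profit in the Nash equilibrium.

Mine Kora's profit: π = q_{Kora}(138 − 2q_{Kora} − q_{Nadir}) − 9q_{Kora}.
∂π/∂q_{Kora} = 129 − 4q_{Kora} − q_{Nadir} = 0 ⇒ q_{Kora} = 32.25 − 0.25q_{Nadir}.
Similarly q_{Nadir} = 30 − 0.25q_{Kora}.
Substituting the second reaction function into the first: q_{Kora} = 32.25 − 0.25(30 − 0.25q_{Kora}), which gives 0.9375q_{Kora} = 24.75 ⇒ q_{Kora} = 26.4.
Then q_{Nadir} = 30 − 0.25·26.4 = 23.4.
P_{Kora} = 138 − 2·26.4 − 23.4 = 61.8.
Profit = (61.8 − 9)·26.4 = 1393.92.

1393.92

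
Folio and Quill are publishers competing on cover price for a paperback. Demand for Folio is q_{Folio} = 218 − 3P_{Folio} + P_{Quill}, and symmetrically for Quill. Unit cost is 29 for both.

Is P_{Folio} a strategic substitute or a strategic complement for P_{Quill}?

strategic complements

Folio's profit: π = (P_{Folio} − 29)(218 − 3P_{Folio} + P_{Quill}).
∂π/∂P_{Folio} = 305 − 6P_{Folio} + P_{Quill} = 0 ⇒ P_{Folio} = 305/6 + (1/6)P_{Quill}.
The best-response slope dP_{Folio}/dP_{Quill} = 1/6 > 0: the reaction function is upward-sloping, so the choices are strategic complements.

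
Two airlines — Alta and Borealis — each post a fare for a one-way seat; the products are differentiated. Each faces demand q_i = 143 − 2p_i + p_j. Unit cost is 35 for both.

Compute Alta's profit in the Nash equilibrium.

2592

Alta's profit: π = (p_{Alta} − 35)(143 − 2p_{Alta} + p_{Borealis}).
∂π/∂p_{Alta} = 213 − 4p_{Alta} + p_{Borealis} = 0 ⇒ p_{Alta} = 53.25 + 0.25p_{Borealis}.
By symmetry p_{Borealis} = p_{Alta}; substituting into the reaction function, 0.75p_{Alta} = 53.25 and p_{Alta} = 71.
q_{Alta} = 143 − 2·71 + 71 = 72.
Profit = (71 − 35)·72 = 2592.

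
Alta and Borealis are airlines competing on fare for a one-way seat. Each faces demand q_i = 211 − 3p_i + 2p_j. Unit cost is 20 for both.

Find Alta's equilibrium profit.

6840.1875

Alta's profit: π = (p_{Alta} − 20)(211 − 3p_{Alta} + 2p_{Borealis}).
∂π/∂p_{Alta} = 271 − 6p_{Alta} + 2p_{Borealis} = 0 ⇒ p_{Alta} = 271/6 + (1/3)p_{Borealis}.
By symmetry p_{Borealis} = p_{Alta}; substituting into the reaction function, (2/3)p_{Alta} = 271/6 and p_{Alta} = 67.75.
q_{Alta} = 211 − 3·67.75 + 2·67.75 = 143.25.
Profit = (67.75 − 20)·143.25 = 6840.1875.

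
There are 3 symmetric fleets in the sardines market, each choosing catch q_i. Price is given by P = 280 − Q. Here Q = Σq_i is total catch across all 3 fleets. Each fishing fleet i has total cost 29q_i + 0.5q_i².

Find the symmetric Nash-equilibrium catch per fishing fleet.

50.2

A representative fishing fleet's profit is π_i = q_i(280 − Q) − 29q_i − 0.5q_i², with Q = q_i + Σ_{j≠i} q_j.
First-order condition: 251 − 3q_i − Σ_{j≠i} q_j = 0.
Imposing symmetry (q_j = q for all j) turns Σ_{j≠i} q_j into 2q, so 251 = 5q and q = 50.2.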